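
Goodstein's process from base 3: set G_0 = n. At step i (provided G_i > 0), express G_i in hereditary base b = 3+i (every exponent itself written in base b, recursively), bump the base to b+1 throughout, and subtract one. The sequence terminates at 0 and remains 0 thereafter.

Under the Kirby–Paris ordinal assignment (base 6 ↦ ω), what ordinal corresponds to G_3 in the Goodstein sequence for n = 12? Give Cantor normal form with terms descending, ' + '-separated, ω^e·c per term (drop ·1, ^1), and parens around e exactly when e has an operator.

ω^2 + 1

G_0=12  [base 3] 3^2 + 3  →[3↦4]→  4^2 + 4 = 20  −1 ⇒ G_1=19
G_1=19  [base 4] 4^2 + 3  →[4↦5]→  5^2 + 3 = 28  −1 ⇒ G_2=27
G_2=27  [base 5] 5^2 + 2  →[5↦6]→  6^2 + 2 = 38  −1 ⇒ G_3=37
G_3=37  [base 6] 6^2 + 1  →[6↦7]→  7^2 + 1 = 50  −1 ⇒ G_4=49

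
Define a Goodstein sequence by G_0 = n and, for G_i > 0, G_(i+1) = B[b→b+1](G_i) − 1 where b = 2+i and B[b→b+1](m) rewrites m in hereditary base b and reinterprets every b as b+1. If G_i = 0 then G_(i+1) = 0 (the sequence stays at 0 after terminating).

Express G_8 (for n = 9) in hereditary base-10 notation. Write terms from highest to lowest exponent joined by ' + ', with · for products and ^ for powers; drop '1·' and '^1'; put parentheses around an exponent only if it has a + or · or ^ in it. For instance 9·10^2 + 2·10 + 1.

3·10^10 + 3·10^3 + 3·10^2 + 2·10 + 5

9 —HB2→ 2^(2 + 1) + 1 —bump→ 3^(3 + 1) + 1 = 82 —(−1)→ 81
81 —HB3→ 3^(3 + 1) —bump→ 4^(4 + 1) = 1024 —(−1)→ 1023
1023 —HB4→ 3·4^4 + 3·4^3 + 3·4^2 + 3·4 + 3 —bump→ 3·5^5 + 3·5^3 + 3·5^2 + 3·5 + 3 = 9843 —(−1)→ 9842
9842 —HB5→ 3·5^5 + 3·5^3 + 3·5^2 + 3·5 + 2 —bump→ 3·6^6 + 3·6^3 + 3·6^2 + 3·6 + 2 = 140744 —(−1)→ 140743
140743 —HB6→ 3·6^6 + 3·6^3 + 3·6^2 + 3·6 + 1 —bump→ 3·7^7 + 3·7^3 + 3·7^2 + 3·7 + 1 = 2471827 —(−1)→ 2471826
2471826 —HB7→ 3·7^7 + 3·7^3 + 3·7^2 + 3·7 —bump→ 3·8^8 + 3·8^3 + 3·8^2 + 3·8 = 50333400 —(−1)→ 50333399
50333399 —HB8→ 3·8^8 + 3·8^3 + 3·8^2 + 2·8 + 7 —bump→ 3·9^9 + 3·9^3 + 3·9^2 + 2·9 + 7 = 1162263922 —(−1)→ 1162263921
1162263921 —HB9→ 3·9^9 + 3·9^3 + 3·9^2 + 2·9 + 6 —bump→ 3·10^10 + 3·10^3 + 3·10^2 + 2·10 + 6 = 30000003326 —(−1)→ 30000003325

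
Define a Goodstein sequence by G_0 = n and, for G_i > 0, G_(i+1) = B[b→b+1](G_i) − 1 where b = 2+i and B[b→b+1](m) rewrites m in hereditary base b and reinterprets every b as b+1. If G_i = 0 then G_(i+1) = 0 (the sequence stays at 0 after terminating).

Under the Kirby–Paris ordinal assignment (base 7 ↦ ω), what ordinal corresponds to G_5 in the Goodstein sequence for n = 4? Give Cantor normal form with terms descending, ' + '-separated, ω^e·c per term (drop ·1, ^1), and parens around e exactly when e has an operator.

ω^2·2 + ω + 4

base 2: 4 = 2^2; at 3: 3^3 = 27; next = 26
base 3: 26 = 2·3^2 + 2·3 + 2; at 4: 2·4^2 + 2·4 + 2 = 42; next = 41
base 4: 41 = 2·4^2 + 2·4 + 1; at 5: 2·5^2 + 2·5 + 1 = 61; next = 60
base 5: 60 = 2·5^2 + 2·5; at 6: 2·6^2 + 2·6 = 84; next = 83
base 6: 83 = 2·6^2 + 6 + 5; at 7: 2·7^2 + 7 + 5 = 110; next = 109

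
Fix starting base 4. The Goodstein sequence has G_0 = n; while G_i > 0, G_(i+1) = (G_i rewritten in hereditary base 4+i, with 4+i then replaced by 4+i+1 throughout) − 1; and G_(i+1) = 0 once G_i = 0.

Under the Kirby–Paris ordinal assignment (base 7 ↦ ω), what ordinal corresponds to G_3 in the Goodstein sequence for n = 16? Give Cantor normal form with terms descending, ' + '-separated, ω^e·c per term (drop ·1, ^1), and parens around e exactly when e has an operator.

ω·4 + 2

16 —HB4→ 4^2 —bump→ 5^2 = 25 —(−1)→ 24
24 —HB5→ 4·5 + 4 —bump→ 4·6 + 4 = 28 —(−1)→ 27
27 —HB6→ 4·6 + 3 —bump→ 4·7 + 3 = 31 —(−1)→ 30
30 —HB7→ 4·7 + 2 —bump→ 4·8 + 2 = 34 —(−1)→ 33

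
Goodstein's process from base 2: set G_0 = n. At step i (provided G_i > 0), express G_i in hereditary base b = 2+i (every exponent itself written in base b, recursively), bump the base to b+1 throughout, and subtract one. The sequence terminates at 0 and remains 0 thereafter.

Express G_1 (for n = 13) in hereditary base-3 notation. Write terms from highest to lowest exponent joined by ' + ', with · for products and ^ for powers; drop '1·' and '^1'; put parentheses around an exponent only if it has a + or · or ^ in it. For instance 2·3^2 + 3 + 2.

13 —HB2→ 2^(2 + 1) + 2^2 + 1 —bump→ 3^(3 + 1) + 3^3 + 1 = 109 —(−1)→ 108
108 —HB3→ 3^(3 + 1) + 3^3 —bump→ 4^(4 + 1) + 4^4 = 1280 —(−1)→ 1279

3^(3 + 1) + 3^3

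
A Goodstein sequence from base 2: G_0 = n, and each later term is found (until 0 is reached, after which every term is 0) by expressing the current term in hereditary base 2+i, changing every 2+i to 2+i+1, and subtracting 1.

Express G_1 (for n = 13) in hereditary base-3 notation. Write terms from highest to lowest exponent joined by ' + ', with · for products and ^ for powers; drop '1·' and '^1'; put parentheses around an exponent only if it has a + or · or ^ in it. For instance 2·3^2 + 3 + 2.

3^(3 + 1) + 3^3

(0) 13|_2 = 2^(2 + 1) + 2^2 + 1 ↦ 3^(3 + 1) + 3^3 + 1|_3 = 109 ⇒ 108
(1) 108|_3 = 3^(3 + 1) + 3^3 ↦ 4^(4 + 1) + 4^4|_4 = 1280 ⇒ 1279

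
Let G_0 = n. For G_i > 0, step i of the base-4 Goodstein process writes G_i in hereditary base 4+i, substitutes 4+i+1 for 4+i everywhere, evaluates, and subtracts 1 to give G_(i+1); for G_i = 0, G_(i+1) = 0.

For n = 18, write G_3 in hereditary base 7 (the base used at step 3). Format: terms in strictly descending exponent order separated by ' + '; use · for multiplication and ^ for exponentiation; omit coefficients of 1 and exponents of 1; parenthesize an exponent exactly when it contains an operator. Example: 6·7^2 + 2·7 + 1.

(0) 18|_4 = 4^2 + 2 ↦ 5^2 + 2|_5 = 27 ⇒ 26
(1) 26|_5 = 5^2 + 1 ↦ 6^2 + 1|_6 = 37 ⇒ 36
(2) 36|_6 = 6^2 ↦ 7^2|_7 = 49 ⇒ 48
(3) 48|_7 = 6·7 + 6 ↦ 6·8 + 6|_8 = 54 ⇒ 53

6·7 + 6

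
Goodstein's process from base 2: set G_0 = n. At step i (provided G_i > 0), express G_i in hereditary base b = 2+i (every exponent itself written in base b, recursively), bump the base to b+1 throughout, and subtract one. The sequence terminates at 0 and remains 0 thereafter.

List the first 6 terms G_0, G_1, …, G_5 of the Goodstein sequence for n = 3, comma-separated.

base 2: 3 = 2 + 1; at 3: 3 + 1 = 4; next = 3
base 3: 3 = 3; at 4: 4 = 4; next = 3
base 4: 3 = 3; at 5: 3 = 3; next = 2
base 5: 2 = 2; at 6: 2 = 2; next = 1
base 6: 1 = 1; at 7: 1 = 1; next = 0

3, 3, 3, 2, 1, 0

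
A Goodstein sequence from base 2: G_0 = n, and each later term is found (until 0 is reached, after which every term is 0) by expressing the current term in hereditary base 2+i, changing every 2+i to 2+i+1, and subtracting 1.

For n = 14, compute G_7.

i=0: 14 = 2^(2 + 1) + 2^2 + 2 (b=2); 2→3: 3^(3 + 1) + 3^3 + 3 = 111; 111−1 = 110
i=1: 110 = 3^(3 + 1) + 3^3 + 2 (b=3); 3→4: 4^(4 + 1) + 4^4 + 2 = 1282; 1282−1 = 1281
i=2: 1281 = 4^(4 + 1) + 4^4 + 1 (b=4); 4→5: 5^(5 + 1) + 5^5 + 1 = 18751; 18751−1 = 18750
i=3: 18750 = 5^(5 + 1) + 5^5 (b=5); 5→6: 6^(6 + 1) + 6^6 = 326592; 326592−1 = 326591
i=4: 326591 = 6^(6 + 1) + 5·6^5 + 5·6^4 + 5·6^3 + 5·6^2 + 5·6 + 5 (b=6); 6→7: 7^(7 + 1) + 5·7^5 + 5·7^4 + 5·7^3 + 5·7^2 + 5·7 + 5 = 5862841; 5862841−1 = 5862840
i=5: 5862840 = 7^(7 + 1) + 5·7^5 + 5·7^4 + 5·7^3 + 5·7^2 + 5·7 + 4 (b=7); 7→8: 8^(8 + 1) + 5·8^5 + 5·8^4 + 5·8^3 + 5·8^2 + 5·8 + 4 = 134404972; 134404972−1 = 134404971
i=6: 134404971 = 8^(8 + 1) + 5·8^5 + 5·8^4 + 5·8^3 + 5·8^2 + 5·8 + 3 (b=8); 8→9: 9^(9 + 1) + 5·9^5 + 5·9^4 + 5·9^3 + 5·9^2 + 5·9 + 3 = 3487116549; 3487116549−1 = 3487116548
i=7: 3487116548 = 9^(9 + 1) + 5·9^5 + 5·9^4 + 5·9^3 + 5·9^2 + 5·9 + 2 (b=9); 9→10: 10^(10 + 1) + 5·10^5 + 5·10^4 + 5·10^3 + 5·10^2 + 5·10 + 2 = 100000555552; 100000555552−1 = 100000555551

3487116548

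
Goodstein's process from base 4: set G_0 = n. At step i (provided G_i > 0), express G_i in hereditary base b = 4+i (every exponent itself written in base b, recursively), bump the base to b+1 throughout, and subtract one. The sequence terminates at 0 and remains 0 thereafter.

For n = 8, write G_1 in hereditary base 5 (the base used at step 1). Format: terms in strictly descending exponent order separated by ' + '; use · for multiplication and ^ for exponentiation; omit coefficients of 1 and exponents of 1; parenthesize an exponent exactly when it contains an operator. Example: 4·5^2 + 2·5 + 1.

i=0: 8 = 2·4 (b=4); 4→5: 2·5 = 10; 10−1 = 9
i=1: 9 = 5 + 4 (b=5); 5→6: 6 + 4 = 10; 10−1 = 9

5 + 4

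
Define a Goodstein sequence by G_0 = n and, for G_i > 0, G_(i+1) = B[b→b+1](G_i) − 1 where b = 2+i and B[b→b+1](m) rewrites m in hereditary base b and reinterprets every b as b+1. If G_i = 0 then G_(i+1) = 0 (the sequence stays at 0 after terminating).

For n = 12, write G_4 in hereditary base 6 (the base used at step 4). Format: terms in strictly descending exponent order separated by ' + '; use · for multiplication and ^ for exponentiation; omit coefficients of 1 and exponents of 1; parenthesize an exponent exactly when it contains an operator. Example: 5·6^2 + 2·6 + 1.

6^(6 + 1) + 2·6^2 + 6 + 5

[0] 12 ≡ 2^(2 + 1) + 2^2 (base 2). Lift 3: 108. −1: 107.
[1] 107 ≡ 3^(3 + 1) + 2·3^2 + 2·3 + 2 (base 3). Lift 4: 1066. −1: 1065.
[2] 1065 ≡ 4^(4 + 1) + 2·4^2 + 2·4 + 1 (base 4). Lift 5: 15686. −1: 15685.
[3] 15685 ≡ 5^(5 + 1) + 2·5^2 + 2·5 (base 5). Lift 6: 280020. −1: 280019.
[4] 280019 ≡ 6^(6 + 1) + 2·6^2 + 6 + 5 (base 6). Lift 7: 5764911. −1: 5764910.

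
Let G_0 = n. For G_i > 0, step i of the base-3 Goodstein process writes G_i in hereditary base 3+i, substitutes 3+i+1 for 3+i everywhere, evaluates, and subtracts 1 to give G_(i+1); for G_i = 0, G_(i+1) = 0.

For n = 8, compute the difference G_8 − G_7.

8 —HB3→ 2·3 + 2 —bump→ 2·4 + 2 = 10 —(−1)→ 9
9 —HB4→ 2·4 + 1 —bump→ 2·5 + 1 = 11 —(−1)→ 10
10 —HB5→ 2·5 —bump→ 2·6 = 12 —(−1)→ 11
11 —HB6→ 6 + 5 —bump→ 7 + 5 = 12 —(−1)→ 11
11 —HB7→ 7 + 4 —bump→ 8 + 4 = 12 —(−1)→ 11
11 —HB8→ 8 + 3 —bump→ 9 + 3 = 12 —(−1)→ 11
11 —HB9→ 9 + 2 —bump→ 10 + 2 = 12 —(−1)→ 11
11 —HB10→ 10 + 1 —bump→ 11 + 1 = 12 —(−1)→ 11

0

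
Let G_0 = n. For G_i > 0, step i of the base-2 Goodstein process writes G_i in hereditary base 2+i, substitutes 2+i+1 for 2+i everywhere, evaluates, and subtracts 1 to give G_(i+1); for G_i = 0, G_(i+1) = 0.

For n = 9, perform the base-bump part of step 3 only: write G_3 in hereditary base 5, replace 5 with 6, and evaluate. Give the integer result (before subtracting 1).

140744

G_0=9  [base 2] 2^(2 + 1) + 1  →[2↦3]→  3^(3 + 1) + 1 = 82  −1 ⇒ G_1=81
G_1=81  [base 3] 3^(3 + 1)  →[3↦4]→  4^(4 + 1) = 1024  −1 ⇒ G_2=1023
G_2=1023  [base 4] 3·4^4 + 3·4^3 + 3·4^2 + 3·4 + 3  →[4↦5]→  3·5^5 + 3·5^3 + 3·5^2 + 3·5 + 3 = 9843  −1 ⇒ G_3=9842
G_3=9842  [base 5] 3·5^5 + 3·5^3 + 3·5^2 + 3·5 + 2  →[5↦6]→  3·6^6 + 3·6^3 + 3·6^2 + 3·6 + 2 = 140744  −1 ⇒ G_4=140743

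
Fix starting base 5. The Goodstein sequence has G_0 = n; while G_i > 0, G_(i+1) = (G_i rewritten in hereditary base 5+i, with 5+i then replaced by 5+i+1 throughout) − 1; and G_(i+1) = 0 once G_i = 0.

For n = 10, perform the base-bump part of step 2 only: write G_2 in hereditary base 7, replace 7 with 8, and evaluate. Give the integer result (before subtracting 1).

10 —HB5→ 2·5 —bump→ 2·6 = 12 —(−1)→ 11
11 —HB6→ 6 + 5 —bump→ 7 + 5 = 12 —(−1)→ 11

12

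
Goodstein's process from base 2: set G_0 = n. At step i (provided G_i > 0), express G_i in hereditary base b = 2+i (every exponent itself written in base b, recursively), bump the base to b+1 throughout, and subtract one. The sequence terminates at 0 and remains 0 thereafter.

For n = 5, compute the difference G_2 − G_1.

228

5 —HB2→ 2^2 + 1 —bump→ 3^3 + 1 = 28 —(−1)→ 27
27 —HB3→ 3^3 —bump→ 4^4 = 256 —(−1)→ 255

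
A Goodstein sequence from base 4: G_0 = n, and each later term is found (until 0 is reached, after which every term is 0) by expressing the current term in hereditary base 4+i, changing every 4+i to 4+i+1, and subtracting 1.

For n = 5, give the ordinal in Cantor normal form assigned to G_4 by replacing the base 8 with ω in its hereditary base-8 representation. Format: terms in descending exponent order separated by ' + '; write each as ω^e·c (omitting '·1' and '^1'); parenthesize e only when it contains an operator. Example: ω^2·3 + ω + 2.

base 4: 5 = 4 + 1; at 5: 5 + 1 = 6; next = 5
base 5: 5 = 5; at 6: 6 = 6; next = 5
base 6: 5 = 5; at 7: 5 = 5; next = 4
base 7: 4 = 4; at 8: 4 = 4; next = 3

3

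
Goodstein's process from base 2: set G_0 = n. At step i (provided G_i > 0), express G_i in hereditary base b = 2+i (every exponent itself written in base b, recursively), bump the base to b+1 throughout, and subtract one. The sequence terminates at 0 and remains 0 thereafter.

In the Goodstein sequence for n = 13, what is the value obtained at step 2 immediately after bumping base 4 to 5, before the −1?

16093

step 0: 13 = 2^(2 + 1) + 2^2 + 1; sub 3 for 2: 3^(3 + 1) + 3^3 + 1; = 109; G_1 = 109−1 = 108
step 1: 108 = 3^(3 + 1) + 3^3; sub 4 for 3: 4^(4 + 1) + 4^4; = 1280; G_2 = 1280−1 = 1279
step 2: 1279 = 4^(4 + 1) + 3·4^3 + 3·4^2 + 3·4 + 3; sub 5 for 4: 5^(5 + 1) + 3·5^3 + 3·5^2 + 3·5 + 3; = 16093; G_3 = 16093−1 = 16092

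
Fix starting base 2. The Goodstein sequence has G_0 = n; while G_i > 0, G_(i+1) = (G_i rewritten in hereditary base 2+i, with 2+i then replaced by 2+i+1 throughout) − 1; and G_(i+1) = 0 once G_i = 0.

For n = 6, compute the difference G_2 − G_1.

228

i=0: 6 = 2^2 + 2 (b=2); 2→3: 3^3 + 3 = 30; 30−1 = 29
i=1: 29 = 3^3 + 2 (b=3); 3→4: 4^4 + 2 = 258; 258−1 = 257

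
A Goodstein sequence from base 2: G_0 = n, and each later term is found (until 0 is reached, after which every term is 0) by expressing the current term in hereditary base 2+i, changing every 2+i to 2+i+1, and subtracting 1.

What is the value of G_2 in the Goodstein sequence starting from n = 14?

1281

G_0=14  [base 2] 2^(2 + 1) + 2^2 + 2  →[2↦3]→  3^(3 + 1) + 3^3 + 3 = 111  −1 ⇒ G_1=110
G_1=110  [base 3] 3^(3 + 1) + 3^3 + 2  →[3↦4]→  4^(4 + 1) + 4^4 + 2 = 1282  −1 ⇒ G_2=1281
G_2=1281  [base 4] 4^(4 + 1) + 4^4 + 1  →[4↦5]→  5^(5 + 1) + 5^5 + 1 = 18751  −1 ⇒ G_3=18750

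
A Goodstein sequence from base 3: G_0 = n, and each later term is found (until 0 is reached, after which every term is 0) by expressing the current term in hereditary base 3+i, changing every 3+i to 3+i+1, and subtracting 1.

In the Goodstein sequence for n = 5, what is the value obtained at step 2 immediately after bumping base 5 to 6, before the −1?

step 0: 5 = 3 + 2; sub 4 for 3: 4 + 2; = 6; G_1 = 6−1 = 5
step 1: 5 = 4 + 1; sub 5 for 4: 5 + 1; = 6; G_2 = 6−1 = 5

6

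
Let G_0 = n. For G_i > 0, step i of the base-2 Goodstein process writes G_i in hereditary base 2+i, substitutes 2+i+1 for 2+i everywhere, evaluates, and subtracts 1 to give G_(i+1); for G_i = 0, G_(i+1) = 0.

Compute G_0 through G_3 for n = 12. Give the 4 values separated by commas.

12, 107, 1065, 15685

(0) 12|_2 = 2^(2 + 1) + 2^2 ↦ 3^(3 + 1) + 3^3|_3 = 108 ⇒ 107
(1) 107|_3 = 3^(3 + 1) + 2·3^2 + 2·3 + 2 ↦ 4^(4 + 1) + 2·4^2 + 2·4 + 2|_4 = 1066 ⇒ 1065
(2) 1065|_4 = 4^(4 + 1) + 2·4^2 + 2·4 + 1 ↦ 5^(5 + 1) + 2·5^2 + 2·5 + 1|_5 = 15686 ⇒ 15685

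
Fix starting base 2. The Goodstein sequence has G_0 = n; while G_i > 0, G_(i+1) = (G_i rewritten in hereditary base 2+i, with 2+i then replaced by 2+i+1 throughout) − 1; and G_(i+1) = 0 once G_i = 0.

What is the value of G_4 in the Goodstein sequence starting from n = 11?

279937

i=0: 11 = 2^(2 + 1) + 2 + 1 (b=2); 2→3: 3^(3 + 1) + 3 + 1 = 85; 85−1 = 84
i=1: 84 = 3^(3 + 1) + 3 (b=3); 3→4: 4^(4 + 1) + 4 = 1028; 1028−1 = 1027
i=2: 1027 = 4^(4 + 1) + 3 (b=4); 4→5: 5^(5 + 1) + 3 = 15628; 15628−1 = 15627
i=3: 15627 = 5^(5 + 1) + 2 (b=5); 5→6: 6^(6 + 1) + 2 = 279938; 279938−1 = 279937
i=4: 279937 = 6^(6 + 1) + 1 (b=6); 6→7: 7^(7 + 1) + 1 = 5764802; 5764802−1 = 5764801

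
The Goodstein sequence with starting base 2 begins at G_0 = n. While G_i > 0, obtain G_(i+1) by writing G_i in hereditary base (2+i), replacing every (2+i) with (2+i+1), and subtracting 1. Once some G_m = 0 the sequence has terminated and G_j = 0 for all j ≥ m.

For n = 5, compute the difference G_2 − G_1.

G_0 = 5. HB_2(5) = 2^2 + 1. Bump = 28. G_1 = 27.
G_1 = 27. HB_3(27) = 3^3. Bump = 256. G_2 = 255.

228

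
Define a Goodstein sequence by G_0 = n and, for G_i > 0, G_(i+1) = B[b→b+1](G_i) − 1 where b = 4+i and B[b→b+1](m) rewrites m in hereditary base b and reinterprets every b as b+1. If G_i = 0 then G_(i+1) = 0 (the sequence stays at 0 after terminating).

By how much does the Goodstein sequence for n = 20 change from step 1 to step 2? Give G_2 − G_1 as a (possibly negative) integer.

10

G_0=20  [base 4] 4^2 + 4  →[4↦5]→  5^2 + 5 = 30  −1 ⇒ G_1=29
G_1=29  [base 5] 5^2 + 4  →[5↦6]→  6^2 + 4 = 40  −1 ⇒ G_2=39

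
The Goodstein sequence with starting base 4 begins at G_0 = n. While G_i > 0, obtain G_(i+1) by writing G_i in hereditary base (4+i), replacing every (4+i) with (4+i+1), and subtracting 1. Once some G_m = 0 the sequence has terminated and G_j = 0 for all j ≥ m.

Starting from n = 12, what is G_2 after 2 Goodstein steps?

base 4: 12 = 3·4; at 5: 3·5 = 15; next = 14
base 5: 14 = 2·5 + 4; at 6: 2·6 + 4 = 16; next = 15
base 6: 15 = 2·6 + 3; at 7: 2·7 + 3 = 17; next = 16

15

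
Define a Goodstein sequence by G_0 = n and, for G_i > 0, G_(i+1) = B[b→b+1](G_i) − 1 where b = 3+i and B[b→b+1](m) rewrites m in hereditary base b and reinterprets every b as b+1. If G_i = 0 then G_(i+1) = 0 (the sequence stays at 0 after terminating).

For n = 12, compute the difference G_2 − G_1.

8

[0] 12 ≡ 3^2 + 3 (base 3). Lift 4: 20. −1: 19.
[1] 19 ≡ 4^2 + 3 (base 4). Lift 5: 28. −1: 27.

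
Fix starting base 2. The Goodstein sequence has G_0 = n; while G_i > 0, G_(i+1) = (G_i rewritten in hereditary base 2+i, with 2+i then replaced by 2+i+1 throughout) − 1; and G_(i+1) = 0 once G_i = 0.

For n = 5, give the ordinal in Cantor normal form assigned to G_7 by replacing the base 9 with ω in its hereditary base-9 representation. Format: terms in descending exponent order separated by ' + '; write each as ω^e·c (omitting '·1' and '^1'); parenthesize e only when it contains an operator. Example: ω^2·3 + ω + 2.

step 0: 5 = 2^2 + 1; sub 3 for 2: 3^3 + 1; = 28; G_1 = 28−1 = 27
step 1: 27 = 3^3; sub 4 for 3: 4^4; = 256; G_2 = 256−1 = 255
step 2: 255 = 3·4^3 + 3·4^2 + 3·4 + 3; sub 5 for 4: 3·5^3 + 3·5^2 + 3·5 + 3; = 468; G_3 = 468−1 = 467
step 3: 467 = 3·5^3 + 3·5^2 + 3·5 + 2; sub 6 for 5: 3·6^3 + 3·6^2 + 3·6 + 2; = 776; G_4 = 776−1 = 775
step 4: 775 = 3·6^3 + 3·6^2 + 3·6 + 1; sub 7 for 6: 3·7^3 + 3·7^2 + 3·7 + 1; = 1198; G_5 = 1198−1 = 1197
step 5: 1197 = 3·7^3 + 3·7^2 + 3·7; sub 8 for 7: 3·8^3 + 3·8^2 + 3·8; = 1752; G_6 = 1752−1 = 1751
step 6: 1751 = 3·8^3 + 3·8^2 + 2·8 + 7; sub 9 for 8: 3·9^3 + 3·9^2 + 2·9 + 7; = 2455; G_7 = 2455−1 = 2454

ω^3·3 + ω^2·3 + ω·2 + 6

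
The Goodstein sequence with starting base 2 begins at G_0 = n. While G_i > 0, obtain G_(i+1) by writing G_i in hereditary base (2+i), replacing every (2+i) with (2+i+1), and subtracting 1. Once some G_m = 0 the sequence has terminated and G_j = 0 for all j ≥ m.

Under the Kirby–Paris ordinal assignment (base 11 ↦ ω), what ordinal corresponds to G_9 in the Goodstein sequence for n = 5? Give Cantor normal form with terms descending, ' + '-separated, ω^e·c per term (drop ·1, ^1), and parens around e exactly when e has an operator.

base 2: 5 = 2^2 + 1; at 3: 3^3 + 1 = 28; next = 27
base 3: 27 = 3^3; at 4: 4^4 = 256; next = 255
base 4: 255 = 3·4^3 + 3·4^2 + 3·4 + 3; at 5: 3·5^3 + 3·5^2 + 3·5 + 3 = 468; next = 467
base 5: 467 = 3·5^3 + 3·5^2 + 3·5 + 2; at 6: 3·6^3 + 3·6^2 + 3·6 + 2 = 776; next = 775
base 6: 775 = 3·6^3 + 3·6^2 + 3·6 + 1; at 7: 3·7^3 + 3·7^2 + 3·7 + 1 = 1198; next = 1197
base 7: 1197 = 3·7^3 + 3·7^2 + 3·7; at 8: 3·8^3 + 3·8^2 + 3·8 = 1752; next = 1751
base 8: 1751 = 3·8^3 + 3·8^2 + 2·8 + 7; at 9: 3·9^3 + 3·9^2 + 2·9 + 7 = 2455; next = 2454
base 9: 2454 = 3·9^3 + 3·9^2 + 2·9 + 6; at 10: 3·10^3 + 3·10^2 + 2·10 + 6 = 3326; next = 3325
base 10: 3325 = 3·10^3 + 3·10^2 + 2·10 + 5; at 11: 3·11^3 + 3·11^2 + 2·11 + 5 = 4383; next = 4382

ω^3·3 + ω^2·3 + ω·2 + 4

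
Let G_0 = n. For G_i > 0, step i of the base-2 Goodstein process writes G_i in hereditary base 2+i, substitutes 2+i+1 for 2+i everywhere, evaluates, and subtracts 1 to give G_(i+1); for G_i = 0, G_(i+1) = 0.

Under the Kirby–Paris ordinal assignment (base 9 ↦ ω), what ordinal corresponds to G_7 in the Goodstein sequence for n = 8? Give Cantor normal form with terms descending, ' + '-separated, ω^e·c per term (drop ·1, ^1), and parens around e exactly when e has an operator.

G_0 = 8. HB_2(8) = 2^(2 + 1). Bump = 81. G_1 = 80.
G_1 = 80. HB_3(80) = 2·3^3 + 2·3^2 + 2·3 + 2. Bump = 554. G_2 = 553.
G_2 = 553. HB_4(553) = 2·4^4 + 2·4^2 + 2·4 + 1. Bump = 6311. G_3 = 6310.
G_3 = 6310. HB_5(6310) = 2·5^5 + 2·5^2 + 2·5. Bump = 93396. G_4 = 93395.
G_4 = 93395. HB_6(93395) = 2·6^6 + 2·6^2 + 6 + 5. Bump = 1647196. G_5 = 1647195.
G_5 = 1647195. HB_7(1647195) = 2·7^7 + 2·7^2 + 7 + 4. Bump = 33554572. G_6 = 33554571.
G_6 = 33554571. HB_8(33554571) = 2·8^8 + 2·8^2 + 8 + 3. Bump = 774841152. G_7 = 774841151.

ω^ω·2 + ω^2·2 + ω + 2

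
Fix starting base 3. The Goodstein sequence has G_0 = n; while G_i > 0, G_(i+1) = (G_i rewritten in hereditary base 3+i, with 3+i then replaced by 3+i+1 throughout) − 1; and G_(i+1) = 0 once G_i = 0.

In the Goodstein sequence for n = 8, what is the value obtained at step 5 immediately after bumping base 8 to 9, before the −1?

i=0: 8 = 2·3 + 2 (b=3); 3→4: 2·4 + 2 = 10; 10−1 = 9
i=1: 9 = 2·4 + 1 (b=4); 4→5: 2·5 + 1 = 11; 11−1 = 10
i=2: 10 = 2·5 (b=5); 5→6: 2·6 = 12; 12−1 = 11
i=3: 11 = 6 + 5 (b=6); 6→7: 7 + 5 = 12; 12−1 = 11
i=4: 11 = 7 + 4 (b=7); 7→8: 8 + 4 = 12; 12−1 = 11
i=5: 11 = 8 + 3 (b=8); 8→9: 9 + 3 = 12; 12−1 = 11

12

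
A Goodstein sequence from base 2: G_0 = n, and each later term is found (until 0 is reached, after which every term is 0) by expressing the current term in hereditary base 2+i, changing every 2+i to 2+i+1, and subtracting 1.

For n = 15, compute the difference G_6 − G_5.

i=0: 15 = 2^(2 + 1) + 2^2 + 2 + 1 (b=2); 2→3: 3^(3 + 1) + 3^3 + 3 + 1 = 112; 112−1 = 111
i=1: 111 = 3^(3 + 1) + 3^3 + 3 (b=3); 3→4: 4^(4 + 1) + 4^4 + 4 = 1284; 1284−1 = 1283
i=2: 1283 = 4^(4 + 1) + 4^4 + 3 (b=4); 4→5: 5^(5 + 1) + 5^5 + 3 = 18753; 18753−1 = 18752
i=3: 18752 = 5^(5 + 1) + 5^5 + 2 (b=5); 5→6: 6^(6 + 1) + 6^6 + 2 = 326594; 326594−1 = 326593
i=4: 326593 = 6^(6 + 1) + 6^6 + 1 (b=6); 6→7: 7^(7 + 1) + 7^7 + 1 = 6588345; 6588345−1 = 6588344
i=5: 6588344 = 7^(7 + 1) + 7^7 (b=7); 7→8: 8^(8 + 1) + 8^8 = 150994944; 150994944−1 = 150994943

144406599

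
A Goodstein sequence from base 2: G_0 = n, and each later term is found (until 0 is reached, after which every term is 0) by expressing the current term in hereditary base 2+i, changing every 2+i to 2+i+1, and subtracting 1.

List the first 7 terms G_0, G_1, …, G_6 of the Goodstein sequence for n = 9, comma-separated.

step 0: 9 = 2^(2 + 1) + 1; sub 3 for 2: 3^(3 + 1) + 1; = 82; G_1 = 82−1 = 81
step 1: 81 = 3^(3 + 1); sub 4 for 3: 4^(4 + 1); = 1024; G_2 = 1024−1 = 1023
step 2: 1023 = 3·4^4 + 3·4^3 + 3·4^2 + 3·4 + 3; sub 5 for 4: 3·5^5 + 3·5^3 + 3·5^2 + 3·5 + 3; = 9843; G_3 = 9843−1 = 9842
step 3: 9842 = 3·5^5 + 3·5^3 + 3·5^2 + 3·5 + 2; sub 6 for 5: 3·6^6 + 3·6^3 + 3·6^2 + 3·6 + 2; = 140744; G_4 = 140744−1 = 140743
step 4: 140743 = 3·6^6 + 3·6^3 + 3·6^2 + 3·6 + 1; sub 7 for 6: 3·7^7 + 3·7^3 + 3·7^2 + 3·7 + 1; = 2471827; G_5 = 2471827−1 = 2471826
step 5: 2471826 = 3·7^7 + 3·7^3 + 3·7^2 + 3·7; sub 8 for 7: 3·8^8 + 3·8^3 + 3·8^2 + 3·8; = 50333400; G_6 = 50333400−1 = 50333399

9, 81, 1023, 9842, 140743, 2471826, 50333399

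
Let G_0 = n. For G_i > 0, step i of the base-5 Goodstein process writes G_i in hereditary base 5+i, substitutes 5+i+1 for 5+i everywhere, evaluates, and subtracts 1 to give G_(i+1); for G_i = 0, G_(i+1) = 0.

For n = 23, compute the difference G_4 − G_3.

step 0: 23 = 4·5 + 3; sub 6 for 5: 4·6 + 3; = 27; G_1 = 27−1 = 26
step 1: 26 = 4·6 + 2; sub 7 for 6: 4·7 + 2; = 30; G_2 = 30−1 = 29
step 2: 29 = 4·7 + 1; sub 8 for 7: 4·8 + 1; = 33; G_3 = 33−1 = 32
step 3: 32 = 4·8; sub 9 for 8: 4·9; = 36; G_4 = 36−1 = 35

3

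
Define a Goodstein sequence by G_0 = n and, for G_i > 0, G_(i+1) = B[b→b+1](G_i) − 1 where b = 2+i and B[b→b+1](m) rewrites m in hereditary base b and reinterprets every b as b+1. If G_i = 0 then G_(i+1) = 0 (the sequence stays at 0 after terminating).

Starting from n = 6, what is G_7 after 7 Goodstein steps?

(0) 6|_2 = 2^2 + 2 ↦ 3^3 + 3|_3 = 30 ⇒ 29
(1) 29|_3 = 3^3 + 2 ↦ 4^4 + 2|_4 = 258 ⇒ 257
(2) 257|_4 = 4^4 + 1 ↦ 5^5 + 1|_5 = 3126 ⇒ 3125
(3) 3125|_5 = 5^5 ↦ 6^6|_6 = 46656 ⇒ 46655
(4) 46655|_6 = 5·6^5 + 5·6^4 + 5·6^3 + 5·6^2 + 5·6 + 5 ↦ 5·7^5 + 5·7^4 + 5·7^3 + 5·7^2 + 5·7 + 5|_7 = 98040 ⇒ 98039
(5) 98039|_7 = 5·7^5 + 5·7^4 + 5·7^3 + 5·7^2 + 5·7 + 4 ↦ 5·8^5 + 5·8^4 + 5·8^3 + 5·8^2 + 5·8 + 4|_8 = 187244 ⇒ 187243
(6) 187243|_8 = 5·8^5 + 5·8^4 + 5·8^3 + 5·8^2 + 5·8 + 3 ↦ 5·9^5 + 5·9^4 + 5·9^3 + 5·9^2 + 5·9 + 3|_9 = 332148 ⇒ 332147
(7) 332147|_9 = 5·9^5 + 5·9^4 + 5·9^3 + 5·9^2 + 5·9 + 2 ↦ 5·10^5 + 5·10^4 + 5·10^3 + 5·10^2 + 5·10 + 2|_10 = 555552 ⇒ 555551

332147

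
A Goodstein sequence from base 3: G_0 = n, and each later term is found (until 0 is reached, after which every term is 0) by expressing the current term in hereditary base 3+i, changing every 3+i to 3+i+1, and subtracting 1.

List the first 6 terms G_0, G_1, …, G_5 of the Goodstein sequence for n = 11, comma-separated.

11, 17, 25, 35, 39, 43

11 —HB3→ 3^2 + 2 —bump→ 4^2 + 2 = 18 —(−1)→ 17
17 —HB4→ 4^2 + 1 —bump→ 5^2 + 1 = 26 —(−1)→ 25
25 —HB5→ 5^2 —bump→ 6^2 = 36 —(−1)→ 35
35 —HB6→ 5·6 + 5 —bump→ 5·7 + 5 = 40 —(−1)→ 39
39 —HB7→ 5·7 + 4 —bump→ 5·8 + 4 = 44 —(−1)→ 43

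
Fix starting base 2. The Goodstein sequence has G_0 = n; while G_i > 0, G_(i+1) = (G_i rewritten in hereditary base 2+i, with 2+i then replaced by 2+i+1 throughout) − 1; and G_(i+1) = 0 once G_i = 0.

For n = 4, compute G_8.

211

4 —HB2→ 2^2 —bump→ 3^3 = 27 —(−1)→ 26
26 —HB3→ 2·3^2 + 2·3 + 2 —bump→ 2·4^2 + 2·4 + 2 = 42 —(−1)→ 41
41 —HB4→ 2·4^2 + 2·4 + 1 —bump→ 2·5^2 + 2·5 + 1 = 61 —(−1)→ 60
60 —HB5→ 2·5^2 + 2·5 —bump→ 2·6^2 + 2·6 = 84 —(−1)→ 83
83 —HB6→ 2·6^2 + 6 + 5 —bump→ 2·7^2 + 7 + 5 = 110 —(−1)→ 109
109 —HB7→ 2·7^2 + 7 + 4 —bump→ 2·8^2 + 8 + 4 = 140 —(−1)→ 139
139 —HB8→ 2·8^2 + 8 + 3 —bump→ 2·9^2 + 9 + 3 = 174 —(−1)→ 173
173 —HB9→ 2·9^2 + 9 + 2 —bump→ 2·10^2 + 10 + 2 = 212 —(−1)→ 211
211 —HB10→ 2·10^2 + 10 + 1 —bump→ 2·11^2 + 11 + 1 = 254 —(−1)→ 253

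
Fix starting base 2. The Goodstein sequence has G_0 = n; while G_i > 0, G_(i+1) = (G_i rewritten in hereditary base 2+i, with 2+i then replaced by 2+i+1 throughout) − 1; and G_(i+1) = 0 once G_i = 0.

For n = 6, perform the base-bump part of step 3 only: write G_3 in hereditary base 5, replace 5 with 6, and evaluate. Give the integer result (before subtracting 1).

46656

6 —HB2→ 2^2 + 2 —bump→ 3^3 + 3 = 30 —(−1)→ 29
29 —HB3→ 3^3 + 2 —bump→ 4^4 + 2 = 258 —(−1)→ 257
257 —HB4→ 4^4 + 1 —bump→ 5^5 + 1 = 3126 —(−1)→ 3125
3125 —HB5→ 5^5 —bump→ 6^6 = 46656 —(−1)→ 46655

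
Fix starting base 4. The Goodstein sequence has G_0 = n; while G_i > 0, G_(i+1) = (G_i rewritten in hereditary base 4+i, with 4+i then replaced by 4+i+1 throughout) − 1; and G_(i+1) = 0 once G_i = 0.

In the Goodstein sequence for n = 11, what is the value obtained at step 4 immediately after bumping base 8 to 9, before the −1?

i=0: 11 = 2·4 + 3 (b=4); 4→5: 2·5 + 3 = 13; 13−1 = 12
i=1: 12 = 2·5 + 2 (b=5); 5→6: 2·6 + 2 = 14; 14−1 = 13
i=2: 13 = 2·6 + 1 (b=6); 6→7: 2·7 + 1 = 15; 15−1 = 14
i=3: 14 = 2·7 (b=7); 7→8: 2·8 = 16; 16−1 = 15
i=4: 15 = 8 + 7 (b=8); 8→9: 9 + 7 = 16; 16−1 = 15

16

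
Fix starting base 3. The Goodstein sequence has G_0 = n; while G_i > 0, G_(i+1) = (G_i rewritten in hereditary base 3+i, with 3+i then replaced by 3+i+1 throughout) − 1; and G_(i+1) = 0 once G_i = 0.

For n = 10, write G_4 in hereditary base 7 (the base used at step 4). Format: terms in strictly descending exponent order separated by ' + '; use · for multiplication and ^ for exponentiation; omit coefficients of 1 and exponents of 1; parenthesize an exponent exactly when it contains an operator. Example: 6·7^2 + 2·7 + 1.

G_0=10  [base 3] 3^2 + 1  →[3↦4]→  4^2 + 1 = 17  −1 ⇒ G_1=16
G_1=16  [base 4] 4^2  →[4↦5]→  5^2 = 25  −1 ⇒ G_2=24
G_2=24  [base 5] 4·5 + 4  →[5↦6]→  4·6 + 4 = 28  −1 ⇒ G_3=27
G_3=27  [base 6] 4·6 + 3  →[6↦7]→  4·7 + 3 = 31  −1 ⇒ G_4=30
G_4=30  [base 7] 4·7 + 2  →[7↦8]→  4·8 + 2 = 34  −1 ⇒ G_5=33

4·7 + 2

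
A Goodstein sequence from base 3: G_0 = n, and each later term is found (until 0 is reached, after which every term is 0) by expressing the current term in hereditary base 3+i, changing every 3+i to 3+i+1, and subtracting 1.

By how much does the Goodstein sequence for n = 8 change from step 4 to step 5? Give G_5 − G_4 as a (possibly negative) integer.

0

step 0: 8 = 2·3 + 2; sub 4 for 3: 2·4 + 2; = 10; G_1 = 10−1 = 9
step 1: 9 = 2·4 + 1; sub 5 for 4: 2·5 + 1; = 11; G_2 = 11−1 = 10
step 2: 10 = 2·5; sub 6 for 5: 2·6; = 12; G_3 = 12−1 = 11
step 3: 11 = 6 + 5; sub 7 for 6: 7 + 5; = 12; G_4 = 12−1 = 11
step 4: 11 = 7 + 4; sub 8 for 7: 8 + 4; = 12; G_5 = 12−1 = 11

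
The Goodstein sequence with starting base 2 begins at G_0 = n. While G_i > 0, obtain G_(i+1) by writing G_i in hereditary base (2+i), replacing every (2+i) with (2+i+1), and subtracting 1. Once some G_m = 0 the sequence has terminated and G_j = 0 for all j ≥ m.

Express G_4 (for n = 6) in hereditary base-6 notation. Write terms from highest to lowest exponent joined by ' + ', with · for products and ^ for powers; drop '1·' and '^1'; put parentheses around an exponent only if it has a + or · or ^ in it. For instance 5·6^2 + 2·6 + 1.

6 —HB2→ 2^2 + 2 —bump→ 3^3 + 3 = 30 —(−1)→ 29
29 —HB3→ 3^3 + 2 —bump→ 4^4 + 2 = 258 —(−1)→ 257
257 —HB4→ 4^4 + 1 —bump→ 5^5 + 1 = 3126 —(−1)→ 3125
3125 —HB5→ 5^5 —bump→ 6^6 = 46656 —(−1)→ 46655
46655 —HB6→ 5·6^5 + 5·6^4 + 5·6^3 + 5·6^2 + 5·6 + 5 —bump→ 5·7^5 + 5·7^4 + 5·7^3 + 5·7^2 + 5·7 + 5 = 98040 —(−1)→ 98039

5·6^5 + 5·6^4 + 5·6^3 + 5·6^2 + 5·6 + 5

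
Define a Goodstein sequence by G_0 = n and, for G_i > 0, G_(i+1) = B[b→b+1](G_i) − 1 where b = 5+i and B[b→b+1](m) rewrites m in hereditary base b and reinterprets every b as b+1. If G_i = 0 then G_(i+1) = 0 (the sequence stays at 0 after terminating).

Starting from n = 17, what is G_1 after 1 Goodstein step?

base 5: 17 = 3·5 + 2; at 6: 3·6 + 2 = 20; next = 19
base 6: 19 = 3·6 + 1; at 7: 3·7 + 1 = 22; next = 21

19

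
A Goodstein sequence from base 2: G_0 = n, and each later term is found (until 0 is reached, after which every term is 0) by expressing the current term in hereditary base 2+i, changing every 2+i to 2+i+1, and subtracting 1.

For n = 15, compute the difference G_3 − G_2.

17469

G_0=15  [base 2] 2^(2 + 1) + 2^2 + 2 + 1  →[2↦3]→  3^(3 + 1) + 3^3 + 3 + 1 = 112  −1 ⇒ G_1=111
G_1=111  [base 3] 3^(3 + 1) + 3^3 + 3  →[3↦4]→  4^(4 + 1) + 4^4 + 4 = 1284  −1 ⇒ G_2=1283
G_2=1283  [base 4] 4^(4 + 1) + 4^4 + 3  →[4↦5]→  5^(5 + 1) + 5^5 + 3 = 18753  −1 ⇒ G_3=18752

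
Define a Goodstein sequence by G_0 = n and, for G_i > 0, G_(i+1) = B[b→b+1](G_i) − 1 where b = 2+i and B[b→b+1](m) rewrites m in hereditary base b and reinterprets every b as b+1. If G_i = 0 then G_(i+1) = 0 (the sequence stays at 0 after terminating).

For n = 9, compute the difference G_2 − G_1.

i=0: 9 = 2^(2 + 1) + 1 (b=2); 2→3: 3^(3 + 1) + 1 = 82; 82−1 = 81
i=1: 81 = 3^(3 + 1) (b=3); 3→4: 4^(4 + 1) = 1024; 1024−1 = 1023

942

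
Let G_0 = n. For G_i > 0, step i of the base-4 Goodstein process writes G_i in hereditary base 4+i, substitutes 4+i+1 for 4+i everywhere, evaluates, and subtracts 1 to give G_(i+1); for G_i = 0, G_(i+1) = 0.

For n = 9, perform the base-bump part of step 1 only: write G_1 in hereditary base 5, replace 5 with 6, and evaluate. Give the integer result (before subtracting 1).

12

i=0: 9 = 2·4 + 1 (b=4); 4→5: 2·5 + 1 = 11; 11−1 = 10
i=1: 10 = 2·5 (b=5); 5→6: 2·6 = 12; 12−1 = 11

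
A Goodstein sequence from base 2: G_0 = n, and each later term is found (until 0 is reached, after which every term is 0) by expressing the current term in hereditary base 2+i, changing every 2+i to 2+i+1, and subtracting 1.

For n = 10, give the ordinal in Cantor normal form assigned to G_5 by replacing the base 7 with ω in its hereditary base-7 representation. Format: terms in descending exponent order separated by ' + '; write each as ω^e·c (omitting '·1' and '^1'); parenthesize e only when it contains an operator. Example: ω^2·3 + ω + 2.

ω^ω·5 + ω^5·5 + ω^4·5 + ω^3·5 + ω^2·5 + ω·5 + 4

G_0 = 10. HB_2(10) = 2^(2 + 1) + 2. Bump = 84. G_1 = 83.
G_1 = 83. HB_3(83) = 3^(3 + 1) + 2. Bump = 1026. G_2 = 1025.
G_2 = 1025. HB_4(1025) = 4^(4 + 1) + 1. Bump = 15626. G_3 = 15625.
G_3 = 15625. HB_5(15625) = 5^(5 + 1). Bump = 279936. G_4 = 279935.
G_4 = 279935. HB_6(279935) = 5·6^6 + 5·6^5 + 5·6^4 + 5·6^3 + 5·6^2 + 5·6 + 5. Bump = 4215755. G_5 = 4215754.
G_5 = 4215754. HB_7(4215754) = 5·7^7 + 5·7^5 + 5·7^4 + 5·7^3 + 5·7^2 + 5·7 + 4. Bump = 84073324. G_6 = 84073323.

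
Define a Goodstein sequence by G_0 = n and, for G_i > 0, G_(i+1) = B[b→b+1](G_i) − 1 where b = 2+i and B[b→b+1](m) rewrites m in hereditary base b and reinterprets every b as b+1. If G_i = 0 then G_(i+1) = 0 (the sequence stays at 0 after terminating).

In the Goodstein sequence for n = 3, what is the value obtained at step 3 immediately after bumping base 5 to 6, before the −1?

3 —HB2→ 2 + 1 —bump→ 3 + 1 = 4 —(−1)→ 3
3 —HB3→ 3 —bump→ 4 = 4 —(−1)→ 3
3 —HB4→ 3 —bump→ 3 = 3 —(−1)→ 2
2 —HB5→ 2 —bump→ 2 = 2 —(−1)→ 1

2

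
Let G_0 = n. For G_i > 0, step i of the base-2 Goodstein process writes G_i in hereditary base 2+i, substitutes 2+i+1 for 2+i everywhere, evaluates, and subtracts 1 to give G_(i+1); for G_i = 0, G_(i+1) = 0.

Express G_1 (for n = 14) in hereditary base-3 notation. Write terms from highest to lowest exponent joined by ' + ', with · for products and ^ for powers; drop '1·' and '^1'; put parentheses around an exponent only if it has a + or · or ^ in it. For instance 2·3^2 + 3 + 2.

3^(3 + 1) + 3^3 + 2

14 —HB2→ 2^(2 + 1) + 2^2 + 2 —bump→ 3^(3 + 1) + 3^3 + 3 = 111 —(−1)→ 110
110 —HB3→ 3^(3 + 1) + 3^3 + 2 —bump→ 4^(4 + 1) + 4^4 + 2 = 1282 —(−1)→ 1281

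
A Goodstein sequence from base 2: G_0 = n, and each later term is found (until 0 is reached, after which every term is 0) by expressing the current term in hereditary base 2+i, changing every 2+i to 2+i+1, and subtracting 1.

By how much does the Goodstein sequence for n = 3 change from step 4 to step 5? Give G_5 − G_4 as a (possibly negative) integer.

-1

base 2: 3 = 2 + 1; at 3: 3 + 1 = 4; next = 3
base 3: 3 = 3; at 4: 4 = 4; next = 3
base 4: 3 = 3; at 5: 3 = 3; next = 2
base 5: 2 = 2; at 6: 2 = 2; next = 1
base 6: 1 = 1; at 7: 1 = 1; next = 0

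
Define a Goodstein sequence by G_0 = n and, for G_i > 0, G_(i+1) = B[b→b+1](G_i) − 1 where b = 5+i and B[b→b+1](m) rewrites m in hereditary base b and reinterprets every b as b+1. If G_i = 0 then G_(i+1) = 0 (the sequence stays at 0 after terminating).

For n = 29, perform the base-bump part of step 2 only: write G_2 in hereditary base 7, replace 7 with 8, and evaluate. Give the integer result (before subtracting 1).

66

G_0=29  [base 5] 5^2 + 4  →[5↦6]→  6^2 + 4 = 40  −1 ⇒ G_1=39
G_1=39  [base 6] 6^2 + 3  →[6↦7]→  7^2 + 3 = 52  −1 ⇒ G_2=51
G_2=51  [base 7] 7^2 + 2  →[7↦8]→  8^2 + 2 = 66  −1 ⇒ G_3=65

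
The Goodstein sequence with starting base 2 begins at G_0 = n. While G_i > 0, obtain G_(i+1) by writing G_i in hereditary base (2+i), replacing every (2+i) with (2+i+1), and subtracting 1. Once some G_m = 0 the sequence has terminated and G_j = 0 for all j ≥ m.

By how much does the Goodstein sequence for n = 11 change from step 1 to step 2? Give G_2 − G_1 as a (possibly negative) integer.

step 0: 11 = 2^(2 + 1) + 2 + 1; sub 3 for 2: 3^(3 + 1) + 3 + 1; = 85; G_1 = 85−1 = 84
step 1: 84 = 3^(3 + 1) + 3; sub 4 for 3: 4^(4 + 1) + 4; = 1028; G_2 = 1028−1 = 1027

943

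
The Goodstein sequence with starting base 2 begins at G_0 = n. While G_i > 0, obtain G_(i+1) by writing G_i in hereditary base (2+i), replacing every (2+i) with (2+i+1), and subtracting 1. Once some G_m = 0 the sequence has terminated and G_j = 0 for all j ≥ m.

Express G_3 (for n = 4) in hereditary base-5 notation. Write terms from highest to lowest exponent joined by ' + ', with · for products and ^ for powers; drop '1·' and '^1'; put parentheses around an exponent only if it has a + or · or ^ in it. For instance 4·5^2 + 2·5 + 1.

2·5^2 + 2·5

4 —HB2→ 2^2 —bump→ 3^3 = 27 —(−1)→ 26
26 —HB3→ 2·3^2 + 2·3 + 2 —bump→ 2·4^2 + 2·4 + 2 = 42 —(−1)→ 41
41 —HB4→ 2·4^2 + 2·4 + 1 —bump→ 2·5^2 + 2·5 + 1 = 61 —(−1)→ 60
60 —HB5→ 2·5^2 + 2·5 —bump→ 2·6^2 + 2·6 = 84 —(−1)→ 83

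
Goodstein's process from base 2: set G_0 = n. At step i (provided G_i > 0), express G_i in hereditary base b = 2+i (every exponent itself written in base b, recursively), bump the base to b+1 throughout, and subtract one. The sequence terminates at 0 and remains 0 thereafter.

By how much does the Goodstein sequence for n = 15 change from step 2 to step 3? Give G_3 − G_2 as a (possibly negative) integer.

17469

G_0=15  [base 2] 2^(2 + 1) + 2^2 + 2 + 1  →[2↦3]→  3^(3 + 1) + 3^3 + 3 + 1 = 112  −1 ⇒ G_1=111
G_1=111  [base 3] 3^(3 + 1) + 3^3 + 3  →[3↦4]→  4^(4 + 1) + 4^4 + 4 = 1284  −1 ⇒ G_2=1283
G_2=1283  [base 4] 4^(4 + 1) + 4^4 + 3  →[4↦5]→  5^(5 + 1) + 5^5 + 3 = 18753  −1 ⇒ G_3=18752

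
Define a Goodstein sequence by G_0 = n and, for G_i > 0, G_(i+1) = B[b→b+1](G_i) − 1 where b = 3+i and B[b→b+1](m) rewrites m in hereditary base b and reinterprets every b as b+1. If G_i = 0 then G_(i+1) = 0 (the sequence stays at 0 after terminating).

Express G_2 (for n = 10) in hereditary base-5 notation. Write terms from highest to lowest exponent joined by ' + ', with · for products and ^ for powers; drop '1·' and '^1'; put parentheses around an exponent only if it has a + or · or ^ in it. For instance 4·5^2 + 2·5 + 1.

step 0: 10 = 3^2 + 1; sub 4 for 3: 4^2 + 1; = 17; G_1 = 17−1 = 16
step 1: 16 = 4^2; sub 5 for 4: 5^2; = 25; G_2 = 25−1 = 24

4·5 + 4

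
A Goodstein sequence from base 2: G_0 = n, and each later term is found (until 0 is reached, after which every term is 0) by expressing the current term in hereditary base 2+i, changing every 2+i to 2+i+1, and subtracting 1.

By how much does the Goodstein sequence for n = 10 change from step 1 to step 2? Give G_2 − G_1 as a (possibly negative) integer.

i=0: 10 = 2^(2 + 1) + 2 (b=2); 2→3: 3^(3 + 1) + 3 = 84; 84−1 = 83
i=1: 83 = 3^(3 + 1) + 2 (b=3); 3→4: 4^(4 + 1) + 2 = 1026; 1026−1 = 1025

942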